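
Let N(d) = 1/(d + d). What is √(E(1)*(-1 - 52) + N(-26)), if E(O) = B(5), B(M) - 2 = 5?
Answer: I*√250809/26 ≈ 19.262*I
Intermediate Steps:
B(M) = 7 (B(M) = 2 + 5 = 7)
E(O) = 7
N(d) = 1/(2*d)
√(E(1)*(-1 - 52) + N(-26)) = √(7*(-1 - 52) + (½)/(-26)) = √(7*(-53) + (½)*(-1/26)) = √(-371 - 1/52) = √(-19293/52) = I*√250809/26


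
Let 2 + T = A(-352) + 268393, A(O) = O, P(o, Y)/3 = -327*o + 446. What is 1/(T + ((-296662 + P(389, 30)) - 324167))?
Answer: -1/733061 ≈ -1.3641e-6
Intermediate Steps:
P(o, Y) = 1338 - 981*o (P(o, Y) = 3*(-327*o + 446) = 3*(446 - 327*o) = 1338 - 981*o)
T = 268039 (T = -2 + (-352 + 268393) = -2 + 268041 = 268039)
1/(T + ((-296662 + P(389, 30)) - 324167)) = 1/(268039 + ((-296662 + (1338 - 981*389)) - 324167)) = 1/(268039 + ((-296662 + (1338 - 381609)) - 324167)) = 1/(268039 + ((-296662 - 380271) - 324167)) = 1/(268039 + (-676933 - 324167)) = 1/(268039 - 1001100) = 1/(-733061) = -1/733061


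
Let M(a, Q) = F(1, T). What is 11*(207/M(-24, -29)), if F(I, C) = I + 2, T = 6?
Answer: 759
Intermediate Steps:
F(I, C) = 2 + I
M(a, Q) = 3 (M(a, Q) = 2 + 1 = 3)
11*(207/M(-24, -29)) = 11*(207/3) = 11*(207*(⅓)) = 11*69 = 759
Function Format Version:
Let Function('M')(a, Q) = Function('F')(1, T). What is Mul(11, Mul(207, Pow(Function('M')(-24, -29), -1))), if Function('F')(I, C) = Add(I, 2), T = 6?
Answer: 759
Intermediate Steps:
Function('F')(I, C) = Add(2, I)
Function('M')(a, Q) = 3 (Function('M')(a, Q) = Add(2, 1) = 3)
Mul(11, Mul(207, Pow(Function('M')(-24, -29), -1))) = Mul(11, Mul(207, Pow(3, -1))) = Mul(11, Mul(207, Rational(1, 3))) = Mul(11, 69) = 759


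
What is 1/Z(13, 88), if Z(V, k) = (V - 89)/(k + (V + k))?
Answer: -189/76 ≈ -2.4868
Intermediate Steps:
Z(V, k) = (-89 + V)/(V + 2*k)
1/Z(13, 88) = 1/((-89 + 13)/(13 + 2*88)) = 1/(-76/(13 + 176)) = 1/(-76/189) = -189/76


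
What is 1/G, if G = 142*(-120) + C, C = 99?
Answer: -1/16941 ≈ -5.9028e-5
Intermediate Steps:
G = -16941 (G = 142*(-120) + 99 = -17040 + 99 = -16941)
1/G = 1/(-16941) = -1/16941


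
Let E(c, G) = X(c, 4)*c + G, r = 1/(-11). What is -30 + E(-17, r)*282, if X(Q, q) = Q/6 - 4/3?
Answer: 219113/11 ≈ 19919.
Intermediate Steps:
X(Q, q) = -4/3 + Q/6 (X(Q, q) = Q*(⅙) - 4*⅓ = Q/6 - 4/3 = -4/3 + Q/6)
r = -1/11 ≈ -0.090909
E(c, G) = G + c*(-4/3 + c/6) (E(c, G) = (-4/3 + c/6)*c + G = c*(-4/3 + c/6) + G = G + c*(-4/3 + c/6))
-30 + E(-17, r)*282 = -30 + (-1/11 + (⅙)*(-17)*(-8 - 17))*282 = -30 + (-1/11 + (⅙)*(-17)*(-25))*282 = -30 + (-1/11 + 425/6)*282 = -30 + (4669/66)*282 = -30 + 219443/11 = 219113/11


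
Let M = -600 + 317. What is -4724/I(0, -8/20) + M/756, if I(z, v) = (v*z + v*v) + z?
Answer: -22321183/756 ≈ -29525.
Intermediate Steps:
M = -283
I(z, v) = z + v² + v*z (I(z, v) = (v*z + v²) + z = (v² + v*z) + z = z + v² + v*z)
-4724/I(0, -8/20) + M/756 = -4724/(0 + (-8/20)² - 8/20*0) - 283/756 = -4724/(0 + (-8*1/20)² - 8*1/20*0) - 283*1/756 = -4724/(0 + (-⅖)² - ⅖*0) - 283/756 = -4724/(0 + 4/25 + 0) - 283/756 = -4724/4/25 - 283/756 = -4724*25/4 - 283/756 = -29525 - 283/756 = -22321183/756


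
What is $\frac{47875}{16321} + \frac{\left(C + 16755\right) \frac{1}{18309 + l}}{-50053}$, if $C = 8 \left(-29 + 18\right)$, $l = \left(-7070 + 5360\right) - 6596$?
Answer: $\frac{3424255798574}{1167371553577} \approx 2.9333$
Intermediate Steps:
$l = -8306$ ($l = -1710 - 6596 = -8306$)
$C = -88$ ($C = 8 \left(-11\right) = -88$)
$\frac{47875}{16321} + \frac{\left(C + 16755\right) \frac{1}{18309 + l}}{-50053} = \frac{47875}{16321} + \frac{\left(-88 + 16755\right) \frac{1}{18309 - 8306}}{-50053} = 47875 \cdot \frac{1}{16321} + \frac{16667}{10003} \left(- \frac{1}{50053}\right) = \frac{47875}{16321} + 16667 \cdot \frac{1}{10003} \left(- \frac{1}{50053}\right) = \frac{47875}{16321} + \frac{2381}{1429} \left(- \frac{1}{50053}\right) = \frac{47875}{16321} - \frac{2381}{71525737} = \frac{3424255798574}{1167371553577}$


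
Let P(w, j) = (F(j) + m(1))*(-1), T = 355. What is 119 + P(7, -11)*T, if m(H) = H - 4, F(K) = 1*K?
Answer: 5089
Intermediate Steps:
F(K) = K
m(H) = -4 + H
P(w, j) = 3 - j (P(w, j) = (j + (-4 + 1))*(-1) = (j - 3)*(-1) = (-3 + j)*(-1) = 3 - j)
119 + P(7, -11)*T = 119 + (3 - 1*(-11))*355 = 119 + (3 + 11)*355 = 119 + 14*355 = 119 + 4970 = 5089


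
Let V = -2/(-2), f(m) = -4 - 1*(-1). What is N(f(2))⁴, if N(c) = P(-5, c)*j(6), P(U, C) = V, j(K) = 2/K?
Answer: 1/81 ≈ 0.012346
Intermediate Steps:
f(m) = -3 (f(m) = -4 + 1 = -3)
V = 1 (V = -2*(-½) = 1)
P(U, C) = 1
N(c) = ⅓ (N(c) = 1*(2/6) = 1*(2*(⅙)) = 1*(⅓) = ⅓)
N(f(2))⁴ = (⅓)⁴ = 1/81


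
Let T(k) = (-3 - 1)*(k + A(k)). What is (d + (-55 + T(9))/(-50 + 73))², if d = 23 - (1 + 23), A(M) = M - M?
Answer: 12996/529 ≈ 24.567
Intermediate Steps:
A(M) = 0
T(k) = -4*k (T(k) = (-3 - 1)*(k + 0) = -4*k)
d = -1 (d = 23 - 1*24 = 23 - 24 = -1)
(d + (-55 + T(9))/(-50 + 73))² = (-1 + (-55 - 4*9)/(-50 + 73))² = (-1 + (-55 - 36)/23)² = (-1 - 91*1/23)² = (-1 - 91/23)² = (-114/23)² = 12996/529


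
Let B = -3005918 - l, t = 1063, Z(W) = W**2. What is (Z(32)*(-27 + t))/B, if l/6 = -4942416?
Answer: 530432/13324289 ≈ 0.039809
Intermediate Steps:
l = -29654496 (l = 6*(-4942416) = -29654496)
B = 26648578 (B = -3005918 - 1*(-29654496) = -3005918 + 29654496 = 26648578)
(Z(32)*(-27 + t))/B = (32**2*(-27 + 1063))/26648578 = (1024*1036)*(1/26648578) = 1060864*(1/26648578) = 530432/13324289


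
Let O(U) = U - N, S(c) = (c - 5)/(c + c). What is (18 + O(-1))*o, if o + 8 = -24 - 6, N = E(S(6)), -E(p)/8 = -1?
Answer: -342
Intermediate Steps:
S(c) = (-5 + c)/(2*c) (S(c) = (-5 + c)/((2*c)) = (-5 + c)*(1/(2*c)) = (-5 + c)/(2*c))
E(p) = 8 (E(p) = -8*(-1) = 8)
N = 8
o = -38 (o = -8 + (-24 - 6) = -8 - 30 = -38)
O(U) = -8 + U (O(U) = U - 1*8 = U - 8 = -8 + U)
(18 + O(-1))*o = (18 + (-8 - 1))*(-38) = (18 - 9)*(-38) = 9*(-38) = -342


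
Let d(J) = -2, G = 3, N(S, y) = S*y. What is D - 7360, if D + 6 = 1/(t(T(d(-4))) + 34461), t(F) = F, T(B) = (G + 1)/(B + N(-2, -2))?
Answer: -253854457/34463 ≈ -7366.0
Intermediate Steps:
T(B) = 4/(4 + B) (T(B) = (3 + 1)/(B - 2*(-2)) = 4/(B + 4) = 4/(4 + B))
D = -206777/34463 (D = -6 + 1/(4/(4 - 2) + 34461) = -6 + 1/(4/2 + 34461) = -6 + 1/(4*(½) + 34461) = -6 + 1/(2 + 34461) = -6 + 1/34463 = -206777/34463 ≈ -6.0000)
D - 7360 = -206777/34463 - 7360 = -253854457/34463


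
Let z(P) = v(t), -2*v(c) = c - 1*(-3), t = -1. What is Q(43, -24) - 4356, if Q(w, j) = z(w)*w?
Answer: -4399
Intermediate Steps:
v(c) = -3/2 - c/2 (v(c) = -(c - 1*(-3))/2 = -(c + 3)/2 = -(3 + c)/2 = -3/2 - c/2)
z(P) = -1 (z(P) = -3/2 - ½*(-1) = -3/2 + ½ = -1)
Q(w, j) = -w
Q(43, -24) - 4356 = -1*43 - 4356 = -43 - 4356 = -4399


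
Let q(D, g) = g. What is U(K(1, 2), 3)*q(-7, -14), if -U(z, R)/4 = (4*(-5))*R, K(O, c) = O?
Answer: -3360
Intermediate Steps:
U(z, R) = 80*R (U(z, R) = -4*4*(-5)*R = -(-80)*R = 80*R)
U(K(1, 2), 3)*q(-7, -14) = (80*3)*(-14) = 240*(-14) = -3360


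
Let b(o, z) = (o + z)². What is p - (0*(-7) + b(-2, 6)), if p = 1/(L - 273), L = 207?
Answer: -1057/66 ≈ -16.015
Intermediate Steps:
p = -1/66 (p = 1/(207 - 273) = 1/(-66) = -1/66 ≈ -0.015152)
p - (0*(-7) + b(-2, 6)) = -1/66 - (0*(-7) + (-2 + 6)²) = -1/66 - (0 + 4²) = -1/66 - (0 + 16) = -1/66 - 1*16 = -1/66 - 16 = -1057/66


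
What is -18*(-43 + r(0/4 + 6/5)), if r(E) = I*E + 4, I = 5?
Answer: 594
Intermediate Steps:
r(E) = 4 + 5*E (r(E) = 5*E + 4 = 4 + 5*E)
-18*(-43 + r(0/4 + 6/5)) = -18*(-43 + (4 + 5*(0/4 + 6/5))) = -18*(-43 + (4 + 5*(0*(1/4) + 6*(1/5)))) = -18*(-43 + (4 + 5*(0 + 6/5))) = -18*(-43 + (4 + 5*(6/5))) = -18*(-43 + (4 + 6)) = -18*(-43 + 10) = -18*(-33) = 594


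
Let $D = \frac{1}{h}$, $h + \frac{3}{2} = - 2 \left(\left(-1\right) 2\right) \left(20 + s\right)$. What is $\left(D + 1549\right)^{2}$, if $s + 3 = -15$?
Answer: $\frac{405579321}{169} \approx 2.3999 \cdot 10^{6}$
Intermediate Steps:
$s = -18$ ($s = -3 - 15 = -18$)
$h = \frac{13}{2}$ ($h = - \frac{3}{2} + - 2 \left(\left(-1\right) 2\right) \left(20 - 18\right) = - \frac{3}{2} + \left(-2\right) \left(-2\right) 2 = - \frac{3}{2} + 4 \cdot 2 = - \frac{3}{2} + 8 = \frac{13}{2} \approx 6.5$)
$D = \frac{2}{13}$ ($D = \frac{1}{\frac{13}{2}} = \frac{2}{13} \approx 0.15385$)
$\left(D + 1549\right)^{2} = \left(\frac{2}{13} + 1549\right)^{2} = \left(\frac{20139}{13}\right)^{2} = \frac{405579321}{169}$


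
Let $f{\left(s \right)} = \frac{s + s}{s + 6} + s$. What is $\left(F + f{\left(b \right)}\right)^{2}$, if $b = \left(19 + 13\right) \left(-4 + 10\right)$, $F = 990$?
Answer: $\frac{1526464900}{1089} \approx 1.4017 \cdot 10^{6}$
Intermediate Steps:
$b = 192$ ($b = 32 \cdot 6 = 192$)
$f{\left(s \right)} = s + \frac{2 s}{6 + s}$ ($f{\left(s \right)} = \frac{2 s}{6 + s} + s = s + \frac{2 s}{6 + s}$)
$\left(F + f{\left(b \right)}\right)^{2} = \left(990 + \frac{192 \left(8 + 192\right)}{6 + 192}\right)^{2} = \left(990 + 192 \cdot \frac{1}{198} \cdot 200\right)^{2} = \left(990 + \frac{6400}{33}\right)^{2} = \left(\frac{39070}{33}\right)^{2} = \frac{1526464900}{1089}$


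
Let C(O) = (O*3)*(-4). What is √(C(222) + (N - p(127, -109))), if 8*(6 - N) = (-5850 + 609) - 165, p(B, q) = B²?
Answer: I*√72445/2 ≈ 134.58*I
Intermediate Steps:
N = 2727/4 (N = 6 - ((-5850 + 609) - 165)/8 = 6 - (-5241 - 165)/8 = 6 - ⅛*(-5406) = 6 + 2703/4 = 2727/4 ≈ 681.75)
C(O) = -12*O (C(O) = (3*O)*(-4) = -12*O)
√(C(222) + (N - p(127, -109))) = √(-12*222 + (2727/4 - 1*127²)) = √(-2664 + (2727/4 - 1*16129)) = √(-2664 + (2727/4 - 16129)) = √(-2664 - 61789/4) = √(-72445/4) = I*√72445/2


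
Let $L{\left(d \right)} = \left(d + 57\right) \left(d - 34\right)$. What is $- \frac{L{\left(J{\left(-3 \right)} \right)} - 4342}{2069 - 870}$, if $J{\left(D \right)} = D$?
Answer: $\frac{6340}{1199} \approx 5.2877$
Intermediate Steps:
$L{\left(d \right)} = \left(-34 + d\right) \left(57 + d\right)$ ($L{\left(d \right)} = \left(57 + d\right) \left(-34 + d\right) = \left(-34 + d\right) \left(57 + d\right)$)
$- \frac{L{\left(J{\left(-3 \right)} \right)} - 4342}{2069 - 870} = - \frac{\left(-1938 + \left(-3\right)^{2} + 23 \left(-3\right)\right) - 4342}{2069 - 870} = - \frac{\left(-1938 + 9 - 69\right) - 4342}{1199} = - \frac{-1998 - 4342}{1199} = - \frac{-6340}{1199} = \left(-1\right) \left(- \frac{6340}{1199}\right) = \frac{6340}{1199}$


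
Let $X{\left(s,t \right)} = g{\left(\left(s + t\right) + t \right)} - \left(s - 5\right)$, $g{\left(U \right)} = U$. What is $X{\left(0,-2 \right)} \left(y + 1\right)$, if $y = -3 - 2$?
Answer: $-4$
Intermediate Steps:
$y = -5$
$X{\left(s,t \right)} = 5 + 2 t$ ($X{\left(s,t \right)} = \left(\left(s + t\right) + t\right) - \left(s - 5\right) = \left(s + 2 t\right) - \left(-5 + s\right) = 5 + 2 t$)
$X{\left(0,-2 \right)} \left(y + 1\right) = \left(5 + 2 \left(-2\right)\right) \left(-5 + 1\right) = \left(5 - 4\right) \left(-4\right) = 1 \left(-4\right) = -4$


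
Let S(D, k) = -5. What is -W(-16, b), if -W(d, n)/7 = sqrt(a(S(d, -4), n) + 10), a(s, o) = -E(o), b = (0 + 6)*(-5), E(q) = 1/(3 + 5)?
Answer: 7*sqrt(158)/4 ≈ 21.997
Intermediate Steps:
E(q) = 1/8
b = -30 (b = 6*(-5) = -30)
a(s, o) = -1/8 (a(s, o) = -1*1/8 = -1/8)
W(d, n) = -7*sqrt(158)/4 (W(d, n) = -7*sqrt(-1/8 + 10) = -7*sqrt(158)/4)
-W(-16, b) = -(-7)*sqrt(158)/4 = 7*sqrt(158)/4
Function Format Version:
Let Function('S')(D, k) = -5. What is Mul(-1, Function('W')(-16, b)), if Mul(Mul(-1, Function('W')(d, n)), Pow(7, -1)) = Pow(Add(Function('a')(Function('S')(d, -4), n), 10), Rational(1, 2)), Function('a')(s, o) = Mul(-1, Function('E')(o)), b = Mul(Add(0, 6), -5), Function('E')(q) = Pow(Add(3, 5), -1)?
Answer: Mul(Rational(7, 4), Pow(158, Rational(1, 2))) ≈ 21.997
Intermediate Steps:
Function('E')(q) = Rational(1, 8) (Function('E')(q) = Pow(8, -1) = Rational(1, 8))
b = -30 (b = Mul(6, -5) = -30)
Function('a')(s, o) = Rational(-1, 8) (Function('a')(s, o) = Mul(-1, Rational(1, 8)) = Rational(-1, 8))
Function('W')(d, n) = Mul(Rational(-7, 4), Pow(158, Rational(1, 2))) (Function('W')(d, n) = Mul(-7, Pow(Add(Rational(-1, 8), 10), Rational(1, 2))) = Mul(-7, Pow(Rational(79, 8), Rational(1, 2))) = Mul(-7, Mul(Rational(1, 4), Pow(158, Rational(1, 2)))) = Mul(Rational(-7, 4), Pow(158, Rational(1, 2))))
Mul(-1, Function('W')(-16, b)) = Mul(-1, Mul(Rational(-7, 4), Pow(158, Rational(1, 2)))) = Mul(Rational(7, 4), Pow(158, Rational(1, 2)))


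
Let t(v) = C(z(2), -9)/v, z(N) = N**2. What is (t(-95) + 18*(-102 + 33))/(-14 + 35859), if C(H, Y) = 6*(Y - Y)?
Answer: -1242/35845 ≈ -0.034649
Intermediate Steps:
C(H, Y) = 0 (C(H, Y) = 6*0 = 0)
t(v) = 0 (t(v) = 0/v = 0)
(t(-95) + 18*(-102 + 33))/(-14 + 35859) = (0 + 18*(-102 + 33))/(-14 + 35859) = (0 + 18*(-69))/35845 = (0 - 1242)*(1/35845) = -1242*1/35845 = -1242/35845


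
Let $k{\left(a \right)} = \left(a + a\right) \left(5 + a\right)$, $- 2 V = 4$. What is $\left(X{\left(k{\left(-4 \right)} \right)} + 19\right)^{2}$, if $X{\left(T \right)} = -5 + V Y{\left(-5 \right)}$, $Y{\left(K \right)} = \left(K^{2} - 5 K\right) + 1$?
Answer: $7744$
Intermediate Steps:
$V = -2$ ($V = \left(- \frac{1}{2}\right) 4 = -2$)
$Y{\left(K \right)} = 1 + K^{2} - 5 K$
$k{\left(a \right)} = 2 a \left(5 + a\right)$
$X{\left(T \right)} = -107$ ($X{\left(T \right)} = -5 - 2 \left(1 + \left(-5\right)^{2} - -25\right) = -5 - 2 \left(1 + 25 + 25\right) = -5 - 102 = -107$)
$\left(X{\left(k{\left(-4 \right)} \right)} + 19\right)^{2} = \left(-107 + 19\right)^{2} = \left(-88\right)^{2} = 7744$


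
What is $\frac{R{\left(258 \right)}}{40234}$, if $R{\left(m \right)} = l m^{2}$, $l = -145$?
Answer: $- \frac{4825890}{20117} \approx -239.89$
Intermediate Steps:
$R{\left(m \right)} = - 145 m^{2}$
$\frac{R{\left(258 \right)}}{40234} = \frac{\left(-145\right) 258^{2}}{40234} = \left(-145\right) 66564 \cdot \frac{1}{40234} = \left(-9651780\right) \frac{1}{40234} = - \frac{4825890}{20117}$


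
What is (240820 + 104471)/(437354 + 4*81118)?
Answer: 115097/253942 ≈ 0.45324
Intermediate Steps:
(240820 + 104471)/(437354 + 4*81118) = 345291/(437354 + 324472) = 345291/761826 = 345291*(1/761826) = 115097/253942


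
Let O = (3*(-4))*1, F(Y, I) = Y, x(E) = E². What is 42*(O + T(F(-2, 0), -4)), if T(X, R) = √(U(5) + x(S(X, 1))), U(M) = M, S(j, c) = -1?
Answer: -504 + 42*√6 ≈ -401.12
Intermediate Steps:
O = -12 (O = -12*1 = -12)
T(X, R) = √6 (T(X, R) = √(5 + (-1)²) = √(5 + 1) = √6)
42*(O + T(F(-2, 0), -4)) = 42*(-12 + √6) = -504 + 42*√6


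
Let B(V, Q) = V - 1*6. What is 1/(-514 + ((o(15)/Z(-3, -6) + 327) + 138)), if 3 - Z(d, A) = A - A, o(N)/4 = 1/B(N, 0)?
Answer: -27/1319 ≈ -0.020470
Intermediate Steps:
B(V, Q) = -6 + V (B(V, Q) = V - 6 = -6 + V)
o(N) = 4/(-6 + N)
Z(d, A) = 3 (Z(d, A) = 3 - (A - A) = 3 - 1*0 = 3 + 0 = 3)
1/(-514 + ((o(15)/Z(-3, -6) + 327) + 138)) = 1/(-514 + (((4/(-6 + 15))/3 + 327) + 138)) = 1/(-514 + (((4/9)*(⅓) + 327) + 138)) = 1/(-514 + ((4/27 + 327) + 138)) = 1/(-514 + (8833/27 + 138)) = 1/(-514 + 12559/27) = 1/(-1319/27) = -27/1319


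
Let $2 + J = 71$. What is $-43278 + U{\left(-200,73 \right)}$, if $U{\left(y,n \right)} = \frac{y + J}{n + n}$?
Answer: $- \frac{6318719}{146} \approx -43279.0$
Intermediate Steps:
$J = 69$ ($J = -2 + 71 = 69$)
$U{\left(y,n \right)} = \frac{69 + y}{2 n}$ ($U{\left(y,n \right)} = \frac{y + 69}{n + n} = \frac{69 + y}{2 n}$)
$-43278 + U{\left(-200,73 \right)} = -43278 + \frac{69 - 200}{2 \cdot 73} = -43278 + \frac{1}{2} \cdot \frac{1}{73} \left(-131\right) = -43278 - \frac{131}{146} = - \frac{6318719}{146}$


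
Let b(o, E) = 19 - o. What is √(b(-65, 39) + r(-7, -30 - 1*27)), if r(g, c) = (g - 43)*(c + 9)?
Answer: 6*√69 ≈ 49.840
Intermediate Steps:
r(g, c) = (-43 + g)*(9 + c)
√(b(-65, 39) + r(-7, -30 - 1*27)) = √((19 - 1*(-65)) + (-387 - 43*(-30 - 1*27) + 9*(-7) + (-30 - 1*27)*(-7))) = √((19 + 65) + (-387 - 43*(-30 - 27) - 63 + (-30 - 27)*(-7))) = √(84 + (-387 - 43*(-57) - 63 - 57*(-7))) = √(84 + (-387 + 2451 - 63 + 399)) = √(84 + 2400) = √2484 = 6*√69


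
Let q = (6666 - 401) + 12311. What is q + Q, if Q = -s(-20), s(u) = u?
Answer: 18596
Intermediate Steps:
q = 18576 (q = 6265 + 12311 = 18576)
Q = 20 (Q = -1*(-20) = 20)
q + Q = 18576 + 20 = 18596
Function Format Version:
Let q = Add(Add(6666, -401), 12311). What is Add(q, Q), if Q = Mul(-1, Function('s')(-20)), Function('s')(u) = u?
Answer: 18596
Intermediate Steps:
q = 18576 (q = Add(6265, 12311) = 18576)
Q = 20 (Q = Mul(-1, -20) = 20)
Add(q, Q) = Add(18576, 20) = 18596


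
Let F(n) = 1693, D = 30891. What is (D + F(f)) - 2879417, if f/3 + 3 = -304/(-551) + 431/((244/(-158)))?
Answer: -2846833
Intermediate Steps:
f = -2988249/3538 (f = -9 + 3*(-304/(-551) + 431/((244/(-158)))) = -9 + 3*(-304*(-1/551) + 431/((244*(-1/158)))) = -9 + 3*(16/29 + 431/(-122/79)) = -9 + 3*(16/29 + 431*(-79/122)) = -9 + 3*(16/29 - 34049/122) = -9 + 3*(-985469/3538) = -9 - 2956407/3538 = -2988249/3538 ≈ -844.62)
(D + F(f)) - 2879417 = (30891 + 1693) - 2879417 = 32584 - 2879417 = -2846833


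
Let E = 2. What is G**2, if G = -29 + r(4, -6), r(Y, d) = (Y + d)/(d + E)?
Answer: 3249/4 ≈ 812.25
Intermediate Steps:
r(Y, d) = (Y + d)/(2 + d) (r(Y, d) = (Y + d)/(d + 2) = (Y + d)/(2 + d))
G = -57/2 (G = -29 + (4 - 6)/(2 - 6) = -29 - 2/(-4) = -29 - 1/4*(-2) = -29 + 1/2 = -57/2 ≈ -28.500)
G**2 = (-57/2)**2 = 3249/4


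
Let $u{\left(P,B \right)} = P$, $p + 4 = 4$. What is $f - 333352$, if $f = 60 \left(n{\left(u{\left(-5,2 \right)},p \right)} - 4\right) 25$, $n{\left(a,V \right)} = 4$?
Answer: $-333352$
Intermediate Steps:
$p = 0$ ($p = -4 + 4 = 0$)
$f = 0$ ($f = 60 \left(4 - 4\right) 25 = 60 \cdot 0 \cdot 25 = 0 \cdot 25 = 0$)
$f - 333352 = 0 - 333352 = -333352$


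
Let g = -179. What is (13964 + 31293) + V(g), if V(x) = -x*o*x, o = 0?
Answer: 45257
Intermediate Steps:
V(x) = 0 (V(x) = -x*0*x = -0*x = -1*0 = 0)
(13964 + 31293) + V(g) = (13964 + 31293) + 0 = 45257 + 0 = 45257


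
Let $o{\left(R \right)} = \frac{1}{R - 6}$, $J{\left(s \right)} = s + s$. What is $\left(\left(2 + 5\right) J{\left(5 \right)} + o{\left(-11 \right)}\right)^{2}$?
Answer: $\frac{1413721}{289} \approx 4891.8$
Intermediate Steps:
$J{\left(s \right)} = 2 s$
$o{\left(R \right)} = \frac{1}{-6 + R}$
$\left(\left(2 + 5\right) J{\left(5 \right)} + o{\left(-11 \right)}\right)^{2} = \left(\left(2 + 5\right) 2 \cdot 5 + \frac{1}{-6 - 11}\right)^{2} = \left(7 \cdot 10 + \frac{1}{-17}\right)^{2} = \left(70 - \frac{1}{17}\right)^{2} = \left(\frac{1189}{17}\right)^{2} = \frac{1413721}{289}$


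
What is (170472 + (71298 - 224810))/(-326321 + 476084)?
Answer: 16960/149763 ≈ 0.11325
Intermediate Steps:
(170472 + (71298 - 224810))/(-326321 + 476084) = (170472 - 153512)/149763 = 16960*(1/149763) = 16960/149763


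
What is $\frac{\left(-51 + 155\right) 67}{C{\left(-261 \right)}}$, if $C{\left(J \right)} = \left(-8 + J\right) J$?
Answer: $\frac{6968}{70209} \approx 0.099247$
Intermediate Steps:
$C{\left(J \right)} = J \left(-8 + J\right)$
$\frac{\left(-51 + 155\right) 67}{C{\left(-261 \right)}} = \frac{\left(-51 + 155\right) 67}{\left(-261\right) \left(-8 - 261\right)} = \frac{104 \cdot 67}{\left(-261\right) \left(-269\right)} = \frac{6968}{70209}$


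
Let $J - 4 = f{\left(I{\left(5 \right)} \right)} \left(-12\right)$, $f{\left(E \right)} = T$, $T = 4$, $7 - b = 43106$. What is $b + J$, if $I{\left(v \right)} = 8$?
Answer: $-43143$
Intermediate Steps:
$b = -43099$ ($b = 7 - 43106 = -43099$)
$f{\left(E \right)} = 4$
$J = -44$ ($J = 4 + 4 \left(-12\right) = 4 - 48 = -44$)
$b + J = -43099 - 44 = -43143$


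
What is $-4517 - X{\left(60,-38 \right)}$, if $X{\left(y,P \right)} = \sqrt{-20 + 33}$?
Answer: $-4517 - \sqrt{13} \approx -4520.6$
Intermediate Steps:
$X{\left(y,P \right)} = \sqrt{13}$
$-4517 - X{\left(60,-38 \right)} = -4517 - \sqrt{13}$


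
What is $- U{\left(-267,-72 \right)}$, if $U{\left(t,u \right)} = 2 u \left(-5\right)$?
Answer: $-720$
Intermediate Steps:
$U{\left(t,u \right)} = - 10 u$
$- U{\left(-267,-72 \right)} = - \left(-10\right) \left(-72\right) = \left(-1\right) 720 = -720$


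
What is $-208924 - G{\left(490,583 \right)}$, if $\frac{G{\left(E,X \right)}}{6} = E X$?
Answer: $-1922944$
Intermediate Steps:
$G{\left(E,X \right)} = 6 E X$
$-208924 - G{\left(490,583 \right)} = -208924 - 6 \cdot 490 \cdot 583 = -208924 - 1714020 = -1922944$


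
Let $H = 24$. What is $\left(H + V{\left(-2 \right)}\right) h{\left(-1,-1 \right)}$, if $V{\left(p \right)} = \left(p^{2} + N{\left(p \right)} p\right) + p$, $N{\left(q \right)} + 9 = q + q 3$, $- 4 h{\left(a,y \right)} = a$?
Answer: $15$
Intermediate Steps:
$h{\left(a,y \right)} = - \frac{a}{4}$
$N{\left(q \right)} = -9 + 4 q$ ($N{\left(q \right)} = -9 + \left(q + q 3\right) = -9 + \left(q + 3 q\right) = -9 + 4 q$)
$V{\left(p \right)} = p + p^{2} + p \left(-9 + 4 p\right)$ ($V{\left(p \right)} = \left(p^{2} + \left(-9 + 4 p\right) p\right) + p = \left(p^{2} + p \left(-9 + 4 p\right)\right) + p = p + p^{2} + p \left(-9 + 4 p\right)$)
$\left(H + V{\left(-2 \right)}\right) h{\left(-1,-1 \right)} = \left(24 - 2 \left(-8 + 5 \left(-2\right)\right)\right) \left(\left(- \frac{1}{4}\right) \left(-1\right)\right) = \left(24 - 2 \left(-8 - 10\right)\right) \frac{1}{4} = \left(24 - -36\right) \frac{1}{4} = \left(24 + 36\right) \frac{1}{4} = 60 \cdot \frac{1}{4} = 15$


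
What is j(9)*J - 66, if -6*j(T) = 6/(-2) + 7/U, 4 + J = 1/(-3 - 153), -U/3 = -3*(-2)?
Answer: -1150093/16848 ≈ -68.263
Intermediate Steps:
U = -18 (U = -(-9)*(-2) = -3*6 = -18)
J = -625/156 (J = -4 + 1/(-3 - 153) = -4 + 1/(-156) = -4 - 1/156 = -625/156 ≈ -4.0064)
j(T) = 61/108 (j(T) = -(6/(-2) + 7/(-18))/6 = -(6*(-½) + 7*(-1/18))/6 = -(-3 - 7/18)/6 = -⅙*(-61/18) = 61/108)
j(9)*J - 66 = (61/108)*(-625/156) - 66 = -38125/16848 - 66 = -1150093/16848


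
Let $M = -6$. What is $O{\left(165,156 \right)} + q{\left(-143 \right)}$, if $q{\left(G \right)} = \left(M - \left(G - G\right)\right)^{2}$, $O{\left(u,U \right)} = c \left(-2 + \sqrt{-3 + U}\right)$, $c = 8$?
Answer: $20 + 24 \sqrt{17} \approx 118.95$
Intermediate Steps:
$O{\left(u,U \right)} = -16 + 8 \sqrt{-3 + U}$ ($O{\left(u,U \right)} = 8 \left(-2 + \sqrt{-3 + U}\right) = -16 + 8 \sqrt{-3 + U}$)
$q{\left(G \right)} = 36$ ($q{\left(G \right)} = \left(-6 - \left(G - G\right)\right)^{2} = \left(-6 - 0\right)^{2} = \left(-6 + 0\right)^{2} = \left(-6\right)^{2} = 36$)
$O{\left(165,156 \right)} + q{\left(-143 \right)} = \left(-16 + 8 \sqrt{-3 + 156}\right) + 36 = \left(-16 + 8 \sqrt{153}\right) + 36 = \left(-16 + 8 \cdot 3 \sqrt{17}\right) + 36 = \left(-16 + 24 \sqrt{17}\right) + 36 = 20 + 24 \sqrt{17}$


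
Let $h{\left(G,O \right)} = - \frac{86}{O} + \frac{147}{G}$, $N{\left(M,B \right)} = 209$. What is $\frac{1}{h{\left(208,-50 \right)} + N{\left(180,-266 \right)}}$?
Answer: $\frac{5200}{1099419} \approx 0.0047298$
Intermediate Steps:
$\frac{1}{h{\left(208,-50 \right)} + N{\left(180,-266 \right)}} = \frac{1}{\left(- \frac{86}{-50} + \frac{147}{208}\right) + 209} = \frac{1}{\left(\left(-86\right) \left(- \frac{1}{50}\right) + 147 \cdot \frac{1}{208}\right) + 209} = \frac{1}{\left(\frac{43}{25} + \frac{147}{208}\right) + 209} = \frac{1}{\frac{12619}{5200} + 209} = \frac{1}{\frac{1099419}{5200}} = \frac{5200}{1099419}$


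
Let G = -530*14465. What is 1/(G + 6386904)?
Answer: -1/1279546 ≈ -7.8153e-7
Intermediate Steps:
G = -7666450
1/(G + 6386904) = 1/(-7666450 + 6386904) = 1/(-1279546) = -1/1279546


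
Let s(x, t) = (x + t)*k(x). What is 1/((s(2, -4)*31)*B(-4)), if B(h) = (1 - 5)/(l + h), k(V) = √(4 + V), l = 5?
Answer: √6/1488 ≈ 0.0016462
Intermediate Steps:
B(h) = -4/(5 + h) (B(h) = (1 - 5)/(5 + h) = -4/(5 + h))
s(x, t) = √(4 + x)*(t + x) (s(x, t) = (x + t)*√(4 + x) = (t + x)*√(4 + x) = √(4 + x)*(t + x))
1/((s(2, -4)*31)*B(-4)) = 1/(((√(4 + 2)*(-4 + 2))*31)*(-4/(5 - 4))) = 1/(((√6*(-2))*31)*(-4/1)) = 1/((-2*√6*31)*(-4*1)) = 1/(-62*√6*(-4)) = 1/(248*√6) = √6/1488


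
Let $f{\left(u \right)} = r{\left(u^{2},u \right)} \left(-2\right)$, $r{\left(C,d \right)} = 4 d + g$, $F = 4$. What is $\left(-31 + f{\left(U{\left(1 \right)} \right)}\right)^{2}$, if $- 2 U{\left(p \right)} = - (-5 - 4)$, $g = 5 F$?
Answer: $1225$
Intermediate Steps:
$g = 20$ ($g = 5 \cdot 4 = 20$)
$r{\left(C,d \right)} = 20 + 4 d$ ($r{\left(C,d \right)} = 4 d + 20 = 20 + 4 d$)
$U{\left(p \right)} = - \frac{9}{2}$ ($U{\left(p \right)} = - \frac{\left(-1\right) \left(-5 - 4\right)}{2} = - \frac{\left(-1\right) \left(-9\right)}{2} = \left(- \frac{1}{2}\right) 9 = - \frac{9}{2}$)
$f{\left(u \right)} = -40 - 8 u$ ($f{\left(u \right)} = \left(20 + 4 u\right) \left(-2\right) = -40 - 8 u$)
$\left(-31 + f{\left(U{\left(1 \right)} \right)}\right)^{2} = \left(-31 - 4\right)^{2} = \left(-35\right)^{2} = 1225$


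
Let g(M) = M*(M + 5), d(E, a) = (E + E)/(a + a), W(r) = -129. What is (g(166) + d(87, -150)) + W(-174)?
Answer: 1412821/50 ≈ 28256.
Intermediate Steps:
d(E, a) = E/a (d(E, a) = (2*E)/((2*a)) = (2*E)*(1/(2*a)) = E/a)
g(M) = M*(5 + M)
(g(166) + d(87, -150)) + W(-174) = (166*(5 + 166) + 87/(-150)) - 129 = (166*171 + 87*(-1/150)) - 129 = (28386 - 29/50) - 129 = 1419271/50 - 129 = 1412821/50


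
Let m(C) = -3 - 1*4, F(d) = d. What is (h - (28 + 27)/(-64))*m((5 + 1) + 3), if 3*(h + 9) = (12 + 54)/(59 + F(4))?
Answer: 31415/576 ≈ 54.540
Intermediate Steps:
h = -545/63 (h = -9 + ((12 + 54)/(59 + 4))/3 = -9 + (66/63)/3 = -9 + (66*(1/63))/3 = -9 + (1/3)*(22/21) = -9 + 22/63 = -545/63 ≈ -8.6508)
m(C) = -7 (m(C) = -3 - 4 = -7)
(h - (28 + 27)/(-64))*m((5 + 1) + 3) = (-545/63 - (28 + 27)/(-64))*(-7) = (-545/63 - 55*(-1)/64)*(-7) = (-545/63 - 1*(-55/64))*(-7) = (-545/63 + 55/64)*(-7) = -31415/4032*(-7) = 31415/576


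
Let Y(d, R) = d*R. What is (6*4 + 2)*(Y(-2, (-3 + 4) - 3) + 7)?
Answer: 286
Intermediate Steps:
Y(d, R) = R*d
(6*4 + 2)*(Y(-2, (-3 + 4) - 3) + 7) = (6*4 + 2)*(((-3 + 4) - 3)*(-2) + 7) = (24 + 2)*((1 - 3)*(-2) + 7) = 26*(-2*(-2) + 7) = 26*(4 + 7) = 26*11 = 286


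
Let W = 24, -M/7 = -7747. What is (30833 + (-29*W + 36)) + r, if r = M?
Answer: 84402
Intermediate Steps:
M = 54229 (M = -7*(-7747) = 54229)
r = 54229
(30833 + (-29*W + 36)) + r = (30833 + (-29*24 + 36)) + 54229 = (30833 + (-696 + 36)) + 54229 = (30833 - 660) + 54229 = 30173 + 54229 = 84402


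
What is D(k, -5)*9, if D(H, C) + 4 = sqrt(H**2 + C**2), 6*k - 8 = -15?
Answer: -36 + 3*sqrt(949)/2 ≈ 10.209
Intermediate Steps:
k = -7/6 (k = 4/3 + (1/6)*(-15) = 4/3 - 5/2 = -7/6 ≈ -1.1667)
D(H, C) = -4 + sqrt(C**2 + H**2) (D(H, C) = -4 + sqrt(H**2 + C**2) = -4 + sqrt(C**2 + H**2))
D(k, -5)*9 = (-4 + sqrt((-5)**2 + (-7/6)**2))*9 = (-4 + sqrt(25 + 49/36))*9 = (-4 + sqrt(949/36))*9 = (-4 + sqrt(949)/6)*9 = -36 + 3*sqrt(949)/2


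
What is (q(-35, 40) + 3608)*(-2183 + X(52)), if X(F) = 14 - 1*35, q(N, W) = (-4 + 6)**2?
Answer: -7960848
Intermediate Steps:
q(N, W) = 4 (q(N, W) = 2**2 = 4)
X(F) = -21 (X(F) = 14 - 35 = -21)
(q(-35, 40) + 3608)*(-2183 + X(52)) = (4 + 3608)*(-2183 - 21) = 3612*(-2204) = -7960848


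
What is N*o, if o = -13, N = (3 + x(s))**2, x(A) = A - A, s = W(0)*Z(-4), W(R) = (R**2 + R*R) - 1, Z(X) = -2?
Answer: -117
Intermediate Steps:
W(R) = -1 + 2*R**2 (W(R) = (R**2 + R**2) - 1 = 2*R**2 - 1 = -1 + 2*R**2)
s = 2 (s = (-1 + 2*0**2)*(-2) = (-1 + 2*0)*(-2) = (-1 + 0)*(-2) = -1*(-2) = 2)
x(A) = 0
N = 9 (N = (3 + 0)**2 = 3**2 = 9)
N*o = 9*(-13) = -117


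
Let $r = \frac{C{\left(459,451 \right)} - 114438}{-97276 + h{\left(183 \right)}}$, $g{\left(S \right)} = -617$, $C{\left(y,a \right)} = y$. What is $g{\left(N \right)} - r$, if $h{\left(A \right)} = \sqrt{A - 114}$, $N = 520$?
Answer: $- \frac{5849524027223}{9462620107} - \frac{113979 \sqrt{69}}{9462620107} \approx -618.17$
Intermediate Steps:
$h{\left(A \right)} = \sqrt{-114 + A}$
$r = - \frac{113979}{-97276 + \sqrt{69}}$ ($r = \frac{459 - 114438}{-97276 + \sqrt{-114 + 183}} = - \frac{113979}{-97276 + \sqrt{69}} \approx 1.1718$)
$g{\left(N \right)} - r = -617 - \left(\frac{11087421204}{9462620107} + \frac{113979 \sqrt{69}}{9462620107}\right) = - \frac{5849524027223}{9462620107} - \frac{113979 \sqrt{69}}{9462620107}$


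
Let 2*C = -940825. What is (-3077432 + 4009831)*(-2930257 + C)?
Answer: -6341561682261/2 ≈ -3.1708e+12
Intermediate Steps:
C = -940825/2 (C = (½)*(-940825) = -940825/2 ≈ -4.7041e+5)
(-3077432 + 4009831)*(-2930257 + C) = (-3077432 + 4009831)*(-2930257 - 940825/2) = 932399*(-6801339/2) = -6341561682261/2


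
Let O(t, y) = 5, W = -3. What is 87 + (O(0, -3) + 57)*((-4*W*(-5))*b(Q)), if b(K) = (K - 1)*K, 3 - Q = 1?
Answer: -7353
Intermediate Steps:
Q = 2 (Q = 3 - 1*1 = 3 - 1 = 2)
b(K) = K*(-1 + K) (b(K) = (-1 + K)*K = K*(-1 + K))
87 + (O(0, -3) + 57)*((-4*W*(-5))*b(Q)) = 87 + (5 + 57)*((-4*(-3)*(-5))*(2*(-1 + 2))) = 87 + 62*((12*(-5))*(2*1)) = 87 + 62*(-60*2) = 87 + 62*(-120) = 87 - 7440 = -7353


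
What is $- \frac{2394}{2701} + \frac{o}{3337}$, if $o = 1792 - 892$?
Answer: $- \frac{5557878}{9013237} \approx -0.61664$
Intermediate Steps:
$o = 900$
$- \frac{2394}{2701} + \frac{o}{3337} = - \frac{2394}{2701} + \frac{900}{3337} = - \frac{5557878}{9013237}$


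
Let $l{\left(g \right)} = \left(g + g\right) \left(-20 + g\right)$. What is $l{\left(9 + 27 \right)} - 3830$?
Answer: $-2678$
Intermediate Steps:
$l{\left(g \right)} = 2 g \left(-20 + g\right)$
$l{\left(9 + 27 \right)} - 3830 = 2 \left(9 + 27\right) \left(-20 + \left(9 + 27\right)\right) - 3830 = 2 \cdot 36 \left(-20 + 36\right) - 3830 = 2 \cdot 36 \cdot 16 - 3830 = 1152 - 3830 = -2678$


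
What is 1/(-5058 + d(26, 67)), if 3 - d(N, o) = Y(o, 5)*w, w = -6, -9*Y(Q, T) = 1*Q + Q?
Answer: -3/15433 ≈ -0.00019439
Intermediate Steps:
Y(Q, T) = -2*Q/9 (Y(Q, T) = -(1*Q + Q)/9 = -(Q + Q)/9 = -2*Q/9)
d(N, o) = 3 - 4*o/3 (d(N, o) = 3 - (-2*o/9)*(-6) = 3 - 4*o/3)
1/(-5058 + d(26, 67)) = 1/(-5058 + (3 - 4/3*67)) = 1/(-5058 + (3 - 268/3)) = 1/(-5058 - 259/3) = 1/(-15433/3) = -3/15433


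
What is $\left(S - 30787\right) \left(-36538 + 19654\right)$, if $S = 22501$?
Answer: $139900824$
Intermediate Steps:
$\left(S - 30787\right) \left(-36538 + 19654\right) = \left(22501 - 30787\right) \left(-36538 + 19654\right) = \left(-8286\right) \left(-16884\right) = 139900824$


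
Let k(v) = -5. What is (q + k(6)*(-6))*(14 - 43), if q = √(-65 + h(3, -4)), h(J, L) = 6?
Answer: -870 - 29*I*√59 ≈ -870.0 - 222.75*I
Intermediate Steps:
q = I*√59 (q = √(-65 + 6) = √(-59) = I*√59 ≈ 7.6811*I)
(q + k(6)*(-6))*(14 - 43) = (I*√59 - 5*(-6))*(14 - 43) = (I*√59 + 30)*(-29) = (30 + I*√59)*(-29) = -870 - 29*I*√59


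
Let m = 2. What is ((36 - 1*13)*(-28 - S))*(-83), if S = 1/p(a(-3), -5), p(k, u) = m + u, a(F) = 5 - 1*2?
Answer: 158447/3 ≈ 52816.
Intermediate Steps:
a(F) = 3 (a(F) = 5 - 2 = 3)
p(k, u) = 2 + u
S = -1/3 (S = 1/(2 - 5) = 1/(-3) = -1/3 ≈ -0.33333)
((36 - 1*13)*(-28 - S))*(-83) = ((36 - 1*13)*(-28 - 1*(-1/3)))*(-83) = ((36 - 13)*(-28 + 1/3))*(-83) = (23*(-83/3))*(-83) = -1909/3*(-83) = 158447/3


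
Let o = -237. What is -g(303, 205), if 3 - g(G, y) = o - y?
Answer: -445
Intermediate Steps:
g(G, y) = 240 + y (g(G, y) = 3 - (-237 - y) = 3 + (237 + y) = 240 + y)
-g(303, 205) = -(240 + 205) = -1*445 = -445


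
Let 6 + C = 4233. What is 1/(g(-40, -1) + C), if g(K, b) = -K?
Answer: 1/4267 ≈ 0.00023436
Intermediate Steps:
C = 4227 (C = -6 + 4233 = 4227)
1/(g(-40, -1) + C) = 1/(-1*(-40) + 4227) = 1/(40 + 4227) = 1/4267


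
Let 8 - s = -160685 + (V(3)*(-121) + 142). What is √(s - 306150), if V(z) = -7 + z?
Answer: I*√146083 ≈ 382.21*I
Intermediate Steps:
s = 160067 (s = 8 - (-160685 + ((-7 + 3)*(-121) + 142)) = 8 - (-160685 + (-4*(-121) + 142)) = 8 - (-160685 + (484 + 142)) = 8 - (-160685 + 626) = 8 - 1*(-160059) = 8 + 160059 = 160067)
√(s - 306150) = √(160067 - 306150) = √(-146083) = I*√146083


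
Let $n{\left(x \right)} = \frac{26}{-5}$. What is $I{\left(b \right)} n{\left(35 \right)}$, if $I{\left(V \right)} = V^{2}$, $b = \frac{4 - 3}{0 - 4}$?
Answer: $- \frac{13}{40} \approx -0.325$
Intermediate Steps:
$n{\left(x \right)} = - \frac{26}{5}$ ($n{\left(x \right)} = 26 \left(- \frac{1}{5}\right) = - \frac{26}{5}$)
$b = - \frac{1}{4}$ ($b = 1 \frac{1}{-4} = 1 \left(- \frac{1}{4}\right) = - \frac{1}{4} \approx -0.25$)
$I{\left(b \right)} n{\left(35 \right)} = \left(- \frac{1}{4}\right)^{2} \left(- \frac{26}{5}\right) = \frac{1}{16} \left(- \frac{26}{5}\right) = - \frac{13}{40}$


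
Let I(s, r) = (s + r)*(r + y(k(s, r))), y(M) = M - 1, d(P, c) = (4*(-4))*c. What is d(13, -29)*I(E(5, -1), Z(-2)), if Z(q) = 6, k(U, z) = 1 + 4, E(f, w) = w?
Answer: 23200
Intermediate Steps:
k(U, z) = 5
d(P, c) = -16*c
y(M) = -1 + M
I(s, r) = (4 + r)*(r + s) (I(s, r) = (s + r)*(r + (-1 + 5)) = (r + s)*(r + 4) = (r + s)*(4 + r) = (4 + r)*(r + s))
d(13, -29)*I(E(5, -1), Z(-2)) = (-16*(-29))*(6² + 4*6 + 4*(-1) + 6*(-1)) = 464*(36 + 24 - 4 - 6) = 464*50 = 23200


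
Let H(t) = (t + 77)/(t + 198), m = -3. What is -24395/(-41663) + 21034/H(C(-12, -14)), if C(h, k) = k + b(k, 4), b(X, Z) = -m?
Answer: 7448959292/124989 ≈ 59597.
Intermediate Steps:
b(X, Z) = 3 (b(X, Z) = -1*(-3) = 3)
C(h, k) = 3 + k (C(h, k) = k + 3 = 3 + k)
H(t) = (77 + t)/(198 + t)
-24395/(-41663) + 21034/H(C(-12, -14)) = -24395/(-41663) + 21034/(((77 + (3 - 14))/(198 + (3 - 14)))) = -24395*(-1/41663) + 21034/(((77 - 11)/(198 - 11))) = 24395/41663 + 21034/((66/187)) = 24395/41663 + 21034/(((1/187)*66)) = 24395/41663 + 21034/(6/17) = 24395/41663 + 21034*(17/6) = 24395/41663 + 178789/3 = 7448959292/124989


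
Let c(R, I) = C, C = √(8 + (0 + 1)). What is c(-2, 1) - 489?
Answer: -486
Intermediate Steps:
C = 3 (C = √(8 + 1) = √9 = 3)
c(R, I) = 3
c(-2, 1) - 489 = 3 - 489 = -486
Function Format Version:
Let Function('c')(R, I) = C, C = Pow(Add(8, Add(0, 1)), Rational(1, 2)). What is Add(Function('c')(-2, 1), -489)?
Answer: -486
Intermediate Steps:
C = 3 (C = Pow(Add(8, 1), Rational(1, 2)) = Pow(9, Rational(1, 2)) = 3)
Function('c')(R, I) = 3
Add(Function('c')(-2, 1), -489) = Add(3, -489) = -486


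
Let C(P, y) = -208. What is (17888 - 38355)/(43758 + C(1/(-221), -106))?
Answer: -20467/43550 ≈ -0.46997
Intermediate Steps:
(17888 - 38355)/(43758 + C(1/(-221), -106)) = (17888 - 38355)/(43758 - 208) = -20467/43550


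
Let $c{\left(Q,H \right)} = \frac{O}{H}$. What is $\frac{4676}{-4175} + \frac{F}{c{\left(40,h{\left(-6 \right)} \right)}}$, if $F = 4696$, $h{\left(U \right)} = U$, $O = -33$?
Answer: $\frac{234492}{275} \approx 852.7$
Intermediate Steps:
$c{\left(Q,H \right)} = - \frac{33}{H}$
$\frac{4676}{-4175} + \frac{F}{c{\left(40,h{\left(-6 \right)} \right)}} = \frac{4676}{-4175} + \frac{4696}{\left(-33\right) \frac{1}{-6}} = 4676 \left(- \frac{1}{4175}\right) + \frac{4696}{\left(-33\right) \left(- \frac{1}{6}\right)} = - \frac{28}{25} + \frac{4696}{\frac{11}{2}} = - \frac{28}{25} + 4696 \cdot \frac{2}{11} = - \frac{28}{25} + \frac{9392}{11} = \frac{234492}{275}$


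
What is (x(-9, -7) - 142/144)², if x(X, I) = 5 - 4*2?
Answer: 82369/5184 ≈ 15.889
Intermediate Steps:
x(X, I) = -3 (x(X, I) = 5 - 8 = -3)
(x(-9, -7) - 142/144)² = (-3 - 142/144)² = (-3 - 1*71/72)² = (-3 - 71/72)² = (-287/72)² = 82369/5184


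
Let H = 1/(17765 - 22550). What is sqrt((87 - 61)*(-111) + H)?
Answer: I*sqrt(66078510135)/4785 ≈ 53.721*I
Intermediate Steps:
H = -1/4785 (H = 1/(-4785) = -1/4785 ≈ -0.00020899)
sqrt((87 - 61)*(-111) + H) = sqrt((87 - 61)*(-111) - 1/4785) = sqrt(26*(-111) - 1/4785) = sqrt(-2886 - 1/4785) = sqrt(-13809511/4785) = I*sqrt(66078510135)/4785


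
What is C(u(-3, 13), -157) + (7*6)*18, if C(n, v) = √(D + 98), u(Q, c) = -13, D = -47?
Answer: 756 + √51 ≈ 763.14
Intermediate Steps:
C(n, v) = √51 (C(n, v) = √(-47 + 98) = √51)
C(u(-3, 13), -157) + (7*6)*18 = √51 + (7*6)*18 = √51 + 42*18 = √51 + 756 = 756 + √51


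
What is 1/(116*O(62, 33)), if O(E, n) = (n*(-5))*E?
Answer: -1/1186680 ≈ -8.4269e-7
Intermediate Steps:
O(E, n) = -5*E*n (O(E, n) = (-5*n)*E = -5*E*n)
1/(116*O(62, 33)) = 1/(116*(-5*62*33)) = 1/(116*(-10230)) = 1/(-1186680) = -1/1186680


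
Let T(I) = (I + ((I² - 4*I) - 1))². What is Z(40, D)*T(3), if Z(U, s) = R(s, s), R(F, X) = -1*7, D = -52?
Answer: -7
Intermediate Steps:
R(F, X) = -7
Z(U, s) = -7
T(I) = (-1 + I² - 3*I)² (T(I) = (I + (-1 + I² - 4*I))² = (-1 + I² - 3*I)²)
Z(40, D)*T(3) = -7*(1 - 1*3² + 3*3)² = -7*(1 - 1*9 + 9)² = -7*(1 - 9 + 9)² = -7*1² = -7*1 = -7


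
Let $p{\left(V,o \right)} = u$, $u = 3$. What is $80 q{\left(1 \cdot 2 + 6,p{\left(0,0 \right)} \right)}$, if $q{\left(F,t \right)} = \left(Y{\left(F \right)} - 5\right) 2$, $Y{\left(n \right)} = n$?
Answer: $480$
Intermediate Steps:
$p{\left(V,o \right)} = 3$
$q{\left(F,t \right)} = -10 + 2 F$ ($q{\left(F,t \right)} = \left(F - 5\right) 2 = \left(-5 + F\right) 2 = -10 + 2 F$)
$80 q{\left(1 \cdot 2 + 6,p{\left(0,0 \right)} \right)} = 80 \left(-10 + 2 \left(1 \cdot 2 + 6\right)\right) = 80 \left(-10 + 2 \left(2 + 6\right)\right) = 80 \left(-10 + 2 \cdot 8\right) = 80 \left(-10 + 16\right) = 80 \cdot 6 = 480$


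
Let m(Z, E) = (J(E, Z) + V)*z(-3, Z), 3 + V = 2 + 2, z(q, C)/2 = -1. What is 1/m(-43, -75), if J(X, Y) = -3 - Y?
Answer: -1/82 ≈ -0.012195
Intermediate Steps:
z(q, C) = -2 (z(q, C) = 2*(-1) = -2)
V = 1 (V = -3 + (2 + 2) = -3 + 4 = 1)
m(Z, E) = 4 + 2*Z (m(Z, E) = ((-3 - Z) + 1)*(-2) = (-2 - Z)*(-2) = 4 + 2*Z)
1/m(-43, -75) = 1/(4 + 2*(-43)) = 1/(4 - 86) = 1/(-82) = -1/82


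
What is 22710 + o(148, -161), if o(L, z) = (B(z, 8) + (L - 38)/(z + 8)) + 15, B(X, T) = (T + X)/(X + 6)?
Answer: 538929734/23715 ≈ 22725.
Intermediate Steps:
B(X, T) = (T + X)/(6 + X)
o(L, z) = 15 + (8 + z)/(6 + z) + (-38 + L)/(8 + z) (o(L, z) = ((8 + z)/(6 + z) + (L - 38)/(z + 8)) + 15 = ((8 + z)/(6 + z) + (-38 + L)/(8 + z)) + 15 = 15 + (8 + z)/(6 + z) + (-38 + L)/(8 + z))
22710 + o(148, -161) = 22710 + (556 + 6*148 + 16*(-161)² + 188*(-161) + 148*(-161))/(48 + (-161)² + 14*(-161)) = 22710 + (556 + 888 + 16*25921 - 30268 - 23828)/(48 + 25921 - 2254) = 22710 + (556 + 888 + 414736 - 30268 - 23828)/23715 = 22710 + (1/23715)*362084 = 22710 + 362084/23715 = 538929734/23715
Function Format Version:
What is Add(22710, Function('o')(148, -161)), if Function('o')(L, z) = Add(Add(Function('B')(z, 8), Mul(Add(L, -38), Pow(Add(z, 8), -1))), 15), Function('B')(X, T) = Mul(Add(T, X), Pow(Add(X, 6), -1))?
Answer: Rational(538929734, 23715) ≈ 22725.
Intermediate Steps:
Function('B')(X, T) = Mul(Pow(Add(6, X), -1), Add(T, X)) (Function('B')(X, T) = Mul(Add(T, X), Pow(Add(6, X), -1)) = Mul(Pow(Add(6, X), -1), Add(T, X)))
Function('o')(L, z) = Add(15, Mul(Pow(Add(6, z), -1), Add(8, z)), Mul(Pow(Add(8, z), -1), Add(-38, L))) (Function('o')(L, z) = Add(Add(Mul(Pow(Add(6, z), -1), Add(8, z)), Mul(Add(L, -38), Pow(Add(z, 8), -1))), 15) = Add(Add(Mul(Pow(Add(6, z), -1), Add(8, z)), Mul(Add(-38, L), Pow(Add(8, z), -1))), 15) = Add(Add(Mul(Pow(Add(6, z), -1), Add(8, z)), Mul(Pow(Add(8, z), -1), Add(-38, L))), 15) = Add(15, Mul(Pow(Add(6, z), -1), Add(8, z)), Mul(Pow(Add(8, z), -1), Add(-38, L))))
Add(22710, Function('o')(148, -161)) = Add(22710, Mul(Pow(Add(48, Pow(-161, 2), Mul(14, -161)), -1), Add(556, Mul(6, 148), Mul(16, Pow(-161, 2)), Mul(188, -161), Mul(148, -161)))) = Add(22710, Mul(Pow(Add(48, 25921, -2254), -1), Add(556, 888, Mul(16, 25921), -30268, -23828))) = Add(22710, Mul(Pow(23715, -1), Add(556, 888, 414736, -30268, -23828))) = Add(22710, Mul(Rational(1, 23715), 362084)) = Add(22710, Rational(362084, 23715)) = Rational(538929734, 23715)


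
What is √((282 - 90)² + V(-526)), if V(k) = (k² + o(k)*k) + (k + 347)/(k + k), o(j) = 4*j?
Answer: 3*√43660830669/526 ≈ 1191.7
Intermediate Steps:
V(k) = 5*k² + (347 + k)/(2*k) (V(k) = (k² + (4*k)*k) + (k + 347)/(k + k) = (k² + 4*k²) + (347 + k)/((2*k)) = 5*k² + (347 + k)*(1/(2*k)) = 5*k² + (347 + k)/(2*k))
√((282 - 90)² + V(-526)) = √((282 - 90)² + (½)*(347 - 526 + 10*(-526)³)/(-526)) = √(192² + (½)*(-1/526)*(347 - 526 + 10*(-145531576))) = √(36864 + (½)*(-1/526)*(347 - 526 - 1455315760)) = √(36864 + (½)*(-1/526)*(-1455315939)) = √(36864 + 1455315939/1052) = √(1494096867/1052) = 3*√43660830669/526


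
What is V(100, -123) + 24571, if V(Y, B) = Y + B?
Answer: 24548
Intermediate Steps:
V(Y, B) = B + Y
V(100, -123) + 24571 = (-123 + 100) + 24571 = -23 + 24571 = 24548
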